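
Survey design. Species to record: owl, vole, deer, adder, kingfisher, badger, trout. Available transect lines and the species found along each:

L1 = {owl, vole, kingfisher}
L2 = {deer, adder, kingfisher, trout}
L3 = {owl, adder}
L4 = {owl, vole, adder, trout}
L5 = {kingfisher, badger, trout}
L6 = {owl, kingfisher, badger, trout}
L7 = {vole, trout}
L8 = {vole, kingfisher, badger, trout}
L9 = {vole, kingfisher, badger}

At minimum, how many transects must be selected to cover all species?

L1, L2, L5 together cover {owl, vole, deer, adder, kingfisher, badger, trout} — every species.
No 2 of the 9 transects cover everything (all 36 pairs fall short), so 3 is minimum.

3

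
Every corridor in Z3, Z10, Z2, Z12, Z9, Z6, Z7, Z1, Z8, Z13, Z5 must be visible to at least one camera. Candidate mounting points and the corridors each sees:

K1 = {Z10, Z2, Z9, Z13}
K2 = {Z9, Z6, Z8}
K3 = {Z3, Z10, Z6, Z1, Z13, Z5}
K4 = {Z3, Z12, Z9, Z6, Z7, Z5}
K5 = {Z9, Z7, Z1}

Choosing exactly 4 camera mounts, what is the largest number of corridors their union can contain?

Choosing K1, K2, K3, K4 covers {Z3, Z10, Z2, Z12, Z9, Z6, Z7, Z1, Z8, Z13, Z5} — 11 corridors.
That is all 11 corridors.

11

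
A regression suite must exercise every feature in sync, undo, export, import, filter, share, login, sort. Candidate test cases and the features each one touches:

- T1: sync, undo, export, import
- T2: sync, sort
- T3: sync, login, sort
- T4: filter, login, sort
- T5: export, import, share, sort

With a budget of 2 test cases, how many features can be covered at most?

Choosing T1, T4 covers {sync, undo, export, import, filter, login, sort} — 7 features.
No choice of 2 test cases does better; here share is left uncovered.

7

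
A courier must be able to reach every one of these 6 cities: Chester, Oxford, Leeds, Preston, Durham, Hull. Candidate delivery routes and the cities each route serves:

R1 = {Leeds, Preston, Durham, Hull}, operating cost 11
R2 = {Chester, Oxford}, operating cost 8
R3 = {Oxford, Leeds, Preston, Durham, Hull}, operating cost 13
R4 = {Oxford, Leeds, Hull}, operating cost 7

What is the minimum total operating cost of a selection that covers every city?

R1, R2 cover every city at operating cost 11 + 8 = 19.
Any cover uses at least 2 routes; among all covering selections none totals below 19.

19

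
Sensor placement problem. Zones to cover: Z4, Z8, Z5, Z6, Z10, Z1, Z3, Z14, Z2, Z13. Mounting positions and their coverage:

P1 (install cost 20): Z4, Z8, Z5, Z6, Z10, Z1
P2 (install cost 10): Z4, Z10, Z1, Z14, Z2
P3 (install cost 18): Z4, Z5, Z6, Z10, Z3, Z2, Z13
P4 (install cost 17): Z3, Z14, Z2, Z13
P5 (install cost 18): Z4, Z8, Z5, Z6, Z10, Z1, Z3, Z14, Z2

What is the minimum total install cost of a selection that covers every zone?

35

P4, P5 cover every zone at install cost 17 + 18 = 35.
Any cover uses at least 2 sensor positions; among all covering selections none totals below 35.
Greedy by coverage-per-install cost would pick P2, P3, P5 for 46 — worse than the optimum 35.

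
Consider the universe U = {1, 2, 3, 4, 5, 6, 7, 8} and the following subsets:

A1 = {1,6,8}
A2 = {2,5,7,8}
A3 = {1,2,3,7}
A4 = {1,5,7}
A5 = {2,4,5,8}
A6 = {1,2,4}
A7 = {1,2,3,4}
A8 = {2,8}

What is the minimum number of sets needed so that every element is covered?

3

A1, A2, A7 together cover {1, 2, 3, 4, 5, 6, 7, 8} — every element.
No 2 of the 8 sets cover everything (all 28 pairs fall short), so 3 is minimum.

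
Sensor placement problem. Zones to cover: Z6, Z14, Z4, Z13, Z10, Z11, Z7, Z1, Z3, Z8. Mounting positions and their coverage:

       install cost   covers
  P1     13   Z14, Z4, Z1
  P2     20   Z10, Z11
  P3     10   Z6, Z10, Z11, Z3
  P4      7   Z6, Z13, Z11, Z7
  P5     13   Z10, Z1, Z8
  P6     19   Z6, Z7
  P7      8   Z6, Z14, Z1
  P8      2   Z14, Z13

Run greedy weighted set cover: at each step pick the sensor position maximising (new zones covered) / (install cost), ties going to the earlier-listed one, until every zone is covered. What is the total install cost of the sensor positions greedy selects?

45

Pick 1: P8 adds 2 new (Z14, Z13) at install cost 2 (ratio 2/2).
Pick 2: P4 adds 3 new (Z6, Z11, Z7) at install cost 7 (ratio 3/7).
Pick 3: P5 adds 3 new (Z10, Z1, Z8) at install cost 13 (ratio 3/13).
Pick 4: P3 adds 1 new (Z3) at install cost 10 (ratio 1/10).
Pick 5: P1 adds 1 new (Z4) at install cost 13 (ratio 1/13).
Greedy total install cost: 2 + 7 + 13 + 10 + 13 = 45. (The true optimum is 43, so greedy overshoots here.)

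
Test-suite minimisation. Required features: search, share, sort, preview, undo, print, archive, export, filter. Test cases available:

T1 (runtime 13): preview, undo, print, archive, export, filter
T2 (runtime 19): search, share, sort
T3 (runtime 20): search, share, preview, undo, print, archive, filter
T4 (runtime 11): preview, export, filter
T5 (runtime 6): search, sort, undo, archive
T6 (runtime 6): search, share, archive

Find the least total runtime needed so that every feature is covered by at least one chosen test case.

T1, T5, T6 cover every feature at runtime 13 + 6 + 6 = 25.
Any cover uses at least 2 test cases; among all covering selections none totals below 25.

25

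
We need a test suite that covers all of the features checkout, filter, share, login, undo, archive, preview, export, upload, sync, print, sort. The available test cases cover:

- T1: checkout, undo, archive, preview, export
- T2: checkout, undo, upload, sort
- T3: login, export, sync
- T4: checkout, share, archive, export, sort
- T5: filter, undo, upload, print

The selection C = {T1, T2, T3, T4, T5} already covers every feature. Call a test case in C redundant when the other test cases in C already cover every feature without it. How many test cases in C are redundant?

Drop T1: preview uncovered — not redundant.
Drop T2: the rest still cover every feature — redundant.
Drop T3: login, sync uncovered — not redundant.
Drop T4: share uncovered — not redundant.
Drop T5: filter, print uncovered — not redundant.
1 redundant: T2.

1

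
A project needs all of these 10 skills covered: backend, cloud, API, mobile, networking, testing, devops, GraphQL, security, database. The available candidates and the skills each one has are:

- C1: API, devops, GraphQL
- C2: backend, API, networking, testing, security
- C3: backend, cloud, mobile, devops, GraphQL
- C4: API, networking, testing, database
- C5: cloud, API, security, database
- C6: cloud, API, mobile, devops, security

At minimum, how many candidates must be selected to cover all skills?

3

C2, C3, C4 together cover {backend, cloud, API, mobile, networking, testing, devops, GraphQL, security, database} — every skill.
No 2 of the 6 candidates cover everything (all 15 pairs fall short), so 3 is minimum.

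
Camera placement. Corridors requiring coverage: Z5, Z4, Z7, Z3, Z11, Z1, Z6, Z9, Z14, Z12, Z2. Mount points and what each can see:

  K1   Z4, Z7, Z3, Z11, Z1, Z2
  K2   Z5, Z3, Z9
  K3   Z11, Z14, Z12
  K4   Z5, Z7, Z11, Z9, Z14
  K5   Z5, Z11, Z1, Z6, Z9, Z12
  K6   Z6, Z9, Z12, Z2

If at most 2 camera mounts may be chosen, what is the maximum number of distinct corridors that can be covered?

10

Choosing K1, K5 covers {Z5, Z4, Z7, Z3, Z11, Z1, Z6, Z9, Z12, Z2} — 10 corridors.
No choice of 2 camera mounts does better; here Z14 is left uncovered.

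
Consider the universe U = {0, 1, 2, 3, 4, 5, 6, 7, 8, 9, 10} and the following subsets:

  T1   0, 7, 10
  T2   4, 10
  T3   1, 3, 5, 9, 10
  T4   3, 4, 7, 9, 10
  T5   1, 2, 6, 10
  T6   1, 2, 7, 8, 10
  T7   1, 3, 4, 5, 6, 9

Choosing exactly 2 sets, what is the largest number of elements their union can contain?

Choosing T6, T7 covers {1, 2, 3, 4, 5, 6, 7, 8, 9, 10} — 10 elements.
No choice of 2 sets does better; here 0 is left uncovered.

10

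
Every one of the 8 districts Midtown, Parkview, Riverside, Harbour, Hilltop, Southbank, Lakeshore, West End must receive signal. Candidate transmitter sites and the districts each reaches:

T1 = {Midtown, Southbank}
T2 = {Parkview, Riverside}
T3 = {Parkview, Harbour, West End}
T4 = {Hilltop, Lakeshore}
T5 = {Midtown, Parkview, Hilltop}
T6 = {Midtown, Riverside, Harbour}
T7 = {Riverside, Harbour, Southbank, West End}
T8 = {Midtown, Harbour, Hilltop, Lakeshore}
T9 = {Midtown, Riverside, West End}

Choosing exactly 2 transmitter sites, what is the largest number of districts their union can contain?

Choosing T5, T7 covers {Midtown, Parkview, Riverside, Harbour, Hilltop, Southbank, West End} — 7 districts.
No choice of 2 transmitter sites does better; here Lakeshore is left uncovered.

7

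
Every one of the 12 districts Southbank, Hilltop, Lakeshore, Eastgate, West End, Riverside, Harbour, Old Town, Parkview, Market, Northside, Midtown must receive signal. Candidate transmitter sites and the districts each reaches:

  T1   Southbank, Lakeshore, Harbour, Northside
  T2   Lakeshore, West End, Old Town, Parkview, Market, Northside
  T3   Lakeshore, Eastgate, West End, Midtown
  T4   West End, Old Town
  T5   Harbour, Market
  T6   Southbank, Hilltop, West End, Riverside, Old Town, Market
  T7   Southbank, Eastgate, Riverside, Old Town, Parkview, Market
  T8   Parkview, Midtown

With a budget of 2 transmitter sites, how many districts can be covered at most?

Choosing T1, T6 covers {Southbank, Hilltop, Lakeshore, West End, Riverside, Harbour, Old Town, Market, Northside} — 9 districts.
No choice of 2 transmitter sites does better; here Eastgate, Parkview, Midtown are left uncovered.

9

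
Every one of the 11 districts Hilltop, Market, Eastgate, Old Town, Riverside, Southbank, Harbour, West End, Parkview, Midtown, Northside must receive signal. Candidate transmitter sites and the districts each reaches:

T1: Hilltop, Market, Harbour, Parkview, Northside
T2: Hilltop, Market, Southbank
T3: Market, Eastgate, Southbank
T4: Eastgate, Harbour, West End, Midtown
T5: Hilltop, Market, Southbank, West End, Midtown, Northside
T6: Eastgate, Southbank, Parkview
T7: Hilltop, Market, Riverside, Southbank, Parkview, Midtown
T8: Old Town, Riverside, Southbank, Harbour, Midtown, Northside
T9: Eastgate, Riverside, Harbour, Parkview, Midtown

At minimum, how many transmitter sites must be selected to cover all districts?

3

T1, T4, T8 together cover {Hilltop, Market, Eastgate, Old Town, Riverside, Southbank, Harbour, West End, Parkview, Midtown, Northside} — every district.
No 2 of the 9 transmitter sites cover everything (all 36 pairs fall short), so 3 is minimum.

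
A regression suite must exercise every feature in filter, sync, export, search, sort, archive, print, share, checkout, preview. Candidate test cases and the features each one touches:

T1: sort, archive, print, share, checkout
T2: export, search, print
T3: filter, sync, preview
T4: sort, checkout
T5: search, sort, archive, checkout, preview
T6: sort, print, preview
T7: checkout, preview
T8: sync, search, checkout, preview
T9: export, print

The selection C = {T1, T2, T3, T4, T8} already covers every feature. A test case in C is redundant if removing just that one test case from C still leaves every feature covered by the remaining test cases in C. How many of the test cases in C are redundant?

Drop T1: archive, share uncovered — not redundant.
Drop T2: export uncovered — not redundant.
Drop T3: filter uncovered — not redundant.
Drop T4: the rest still cover every feature — redundant.
Drop T8: the rest still cover every feature — redundant.
2 redundant: T4, T8.

2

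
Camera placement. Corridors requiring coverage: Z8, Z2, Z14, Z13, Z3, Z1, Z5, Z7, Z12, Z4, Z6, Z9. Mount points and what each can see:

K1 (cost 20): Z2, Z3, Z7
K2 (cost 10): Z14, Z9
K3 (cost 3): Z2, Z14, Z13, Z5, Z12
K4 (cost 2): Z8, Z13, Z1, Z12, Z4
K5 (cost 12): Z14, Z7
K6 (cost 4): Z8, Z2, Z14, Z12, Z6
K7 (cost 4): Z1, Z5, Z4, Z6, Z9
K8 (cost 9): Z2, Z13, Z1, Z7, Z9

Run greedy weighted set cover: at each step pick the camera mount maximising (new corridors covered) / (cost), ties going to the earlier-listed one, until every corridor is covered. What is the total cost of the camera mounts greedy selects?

Pick 1: K4 adds 5 new (Z8, Z13, Z1, Z12, Z4) at cost 2 (ratio 5/2).
Pick 2: K3 adds 3 new (Z2, Z14, Z5) at cost 3 (ratio 3/3).
Pick 3: K7 adds 2 new (Z6, Z9) at cost 4 (ratio 2/4).
Pick 4: K8 adds 1 new (Z7) at cost 9 (ratio 1/9).
Pick 5: K1 adds 1 new (Z3) at cost 20 (ratio 1/20).
Greedy total cost: 2 + 3 + 4 + 9 + 20 = 38. (The true optimum is 29, so greedy overshoots here.)

38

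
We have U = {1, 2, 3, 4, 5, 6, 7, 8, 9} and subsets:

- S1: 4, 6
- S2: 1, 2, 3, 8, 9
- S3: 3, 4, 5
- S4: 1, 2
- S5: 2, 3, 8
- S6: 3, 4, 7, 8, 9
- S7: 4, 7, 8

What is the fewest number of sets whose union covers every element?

4

S1, S2, S3, S6 together cover {1, 2, 3, 4, 5, 6, 7, 8, 9} — every element.
No 3 of the 7 sets cover everything (all 35 triples fall short), so 4 is minimum.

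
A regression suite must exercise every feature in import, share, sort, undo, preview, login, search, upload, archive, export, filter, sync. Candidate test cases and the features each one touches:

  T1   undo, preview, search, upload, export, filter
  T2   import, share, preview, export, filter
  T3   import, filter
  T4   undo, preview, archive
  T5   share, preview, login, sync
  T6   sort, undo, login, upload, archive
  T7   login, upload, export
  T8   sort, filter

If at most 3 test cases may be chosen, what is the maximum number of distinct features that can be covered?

Choosing T1, T2, T6 covers {import, share, sort, undo, preview, login, search, upload, archive, export, filter} — 11 features.
No choice of 3 test cases does better; here sync is left uncovered.

11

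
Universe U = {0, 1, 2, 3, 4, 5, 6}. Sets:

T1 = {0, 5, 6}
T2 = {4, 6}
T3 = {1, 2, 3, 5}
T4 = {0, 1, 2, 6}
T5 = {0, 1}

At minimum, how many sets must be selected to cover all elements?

T1, T2, T3 together cover {0, 1, 2, 3, 4, 5, 6} — every element.
No 2 of the 5 sets cover everything (all 10 pairs fall short), so 3 is minimum.

3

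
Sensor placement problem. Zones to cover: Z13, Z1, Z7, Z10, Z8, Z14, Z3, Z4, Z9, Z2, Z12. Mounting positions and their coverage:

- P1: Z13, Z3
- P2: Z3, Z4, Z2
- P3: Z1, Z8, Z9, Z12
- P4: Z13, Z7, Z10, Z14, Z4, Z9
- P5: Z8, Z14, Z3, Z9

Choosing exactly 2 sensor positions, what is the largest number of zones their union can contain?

Choosing P3, P4 covers {Z13, Z1, Z7, Z10, Z8, Z14, Z4, Z9, Z12} — 9 zones.
No choice of 2 sensor positions does better; here Z3, Z2 are left uncovered.

9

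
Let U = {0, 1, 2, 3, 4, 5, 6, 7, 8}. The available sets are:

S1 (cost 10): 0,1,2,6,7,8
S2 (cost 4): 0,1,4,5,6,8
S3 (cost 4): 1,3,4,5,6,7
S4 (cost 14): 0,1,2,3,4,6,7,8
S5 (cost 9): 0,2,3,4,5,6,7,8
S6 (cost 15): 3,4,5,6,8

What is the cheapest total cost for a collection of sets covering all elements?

13

S2, S5 cover every element at cost 4 + 9 = 13.
Any cover uses at least 2 sets; among all covering selections none totals below 13.
Greedy by coverage-per-cost would pick S2, S3, S5 for 17 — worse than the optimum 13.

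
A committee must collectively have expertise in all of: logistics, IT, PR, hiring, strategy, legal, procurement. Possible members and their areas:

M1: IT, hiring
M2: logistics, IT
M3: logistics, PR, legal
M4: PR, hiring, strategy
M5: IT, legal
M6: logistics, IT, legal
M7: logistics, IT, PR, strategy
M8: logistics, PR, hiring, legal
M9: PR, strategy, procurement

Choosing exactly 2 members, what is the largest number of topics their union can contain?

6

Choosing M4, M6 covers {logistics, IT, PR, hiring, strategy, legal} — 6 topics.
No choice of 2 members does better; here procurement is left uncovered.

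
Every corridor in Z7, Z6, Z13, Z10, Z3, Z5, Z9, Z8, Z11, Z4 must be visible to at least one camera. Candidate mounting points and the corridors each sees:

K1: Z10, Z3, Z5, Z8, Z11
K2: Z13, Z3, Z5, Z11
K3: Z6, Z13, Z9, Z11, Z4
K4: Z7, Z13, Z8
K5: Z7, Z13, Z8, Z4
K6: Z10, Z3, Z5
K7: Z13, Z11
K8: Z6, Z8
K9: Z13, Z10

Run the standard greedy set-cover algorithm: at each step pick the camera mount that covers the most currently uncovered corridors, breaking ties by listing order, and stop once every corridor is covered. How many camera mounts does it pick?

Pick 1: K1 covers 5 new corridors (Z10, Z3, Z5, Z8, Z11).
Pick 2: K3 covers 4 new corridors (Z6, Z13, Z9, Z4).
Pick 3: K4 covers 1 new corridors (Z7).
Greedy uses 3 camera mounts.

3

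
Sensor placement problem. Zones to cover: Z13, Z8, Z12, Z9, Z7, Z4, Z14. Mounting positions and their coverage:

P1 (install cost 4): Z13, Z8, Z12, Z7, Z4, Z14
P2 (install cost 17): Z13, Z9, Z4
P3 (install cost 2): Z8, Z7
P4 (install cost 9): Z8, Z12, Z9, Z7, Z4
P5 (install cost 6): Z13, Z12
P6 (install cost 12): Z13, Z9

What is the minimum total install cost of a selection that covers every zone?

13

P1, P4 cover every zone at install cost 4 + 9 = 13.
Any cover uses at least 2 sensor positions; among all covering selections none totals below 13.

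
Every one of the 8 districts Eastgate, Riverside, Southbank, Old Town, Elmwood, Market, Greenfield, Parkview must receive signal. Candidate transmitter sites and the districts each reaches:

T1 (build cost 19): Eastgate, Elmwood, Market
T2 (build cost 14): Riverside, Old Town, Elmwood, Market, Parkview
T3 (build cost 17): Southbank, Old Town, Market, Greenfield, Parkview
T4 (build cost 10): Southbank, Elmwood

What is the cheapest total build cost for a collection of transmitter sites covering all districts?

T1, T2, T3 cover every district at build cost 19 + 14 + 17 = 50.
Any cover uses at least 3 transmitter sites; among all covering selections none totals below 50.

50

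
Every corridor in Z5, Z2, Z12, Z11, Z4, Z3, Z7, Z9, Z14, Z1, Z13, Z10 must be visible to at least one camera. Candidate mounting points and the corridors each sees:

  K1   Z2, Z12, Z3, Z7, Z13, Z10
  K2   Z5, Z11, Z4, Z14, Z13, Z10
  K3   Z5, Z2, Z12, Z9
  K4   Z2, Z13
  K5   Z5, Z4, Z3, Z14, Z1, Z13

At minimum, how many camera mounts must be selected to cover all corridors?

4

K1, K2, K3, K5 together cover {Z5, Z2, Z12, Z11, Z4, Z3, Z7, Z9, Z14, Z1, Z13, Z10} — every corridor.
No 3 of the 5 camera mounts cover everything (all 10 triples fall short), so 4 is minimum.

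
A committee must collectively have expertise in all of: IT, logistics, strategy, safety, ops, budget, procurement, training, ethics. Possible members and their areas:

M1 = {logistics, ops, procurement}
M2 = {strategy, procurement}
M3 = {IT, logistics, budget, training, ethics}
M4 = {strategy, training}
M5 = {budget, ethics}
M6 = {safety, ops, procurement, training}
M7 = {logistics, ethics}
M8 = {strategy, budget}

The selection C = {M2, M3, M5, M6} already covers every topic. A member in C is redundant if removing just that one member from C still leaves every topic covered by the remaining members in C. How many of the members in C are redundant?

1

Drop M2: strategy uncovered — not redundant.
Drop M3: IT, logistics uncovered — not redundant.
Drop M5: the rest still cover every topic — redundant.
Drop M6: safety, ops uncovered — not redundant.
1 redundant: M5.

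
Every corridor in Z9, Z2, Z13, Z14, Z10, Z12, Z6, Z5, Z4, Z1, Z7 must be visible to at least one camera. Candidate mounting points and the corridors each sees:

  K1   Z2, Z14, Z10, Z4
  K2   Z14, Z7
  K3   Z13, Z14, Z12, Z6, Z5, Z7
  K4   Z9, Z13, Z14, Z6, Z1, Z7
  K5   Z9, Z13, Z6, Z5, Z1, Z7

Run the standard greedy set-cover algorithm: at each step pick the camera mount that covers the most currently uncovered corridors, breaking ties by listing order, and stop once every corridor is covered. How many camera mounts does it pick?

3

Pick 1: K3 covers 6 new corridors (Z13, Z14, Z12, Z6, Z5, Z7).
Pick 2: K1 covers 3 new corridors (Z2, Z10, Z4).
Pick 3: K4 covers 2 new corridors (Z9, Z1).
Greedy uses 3 camera mounts.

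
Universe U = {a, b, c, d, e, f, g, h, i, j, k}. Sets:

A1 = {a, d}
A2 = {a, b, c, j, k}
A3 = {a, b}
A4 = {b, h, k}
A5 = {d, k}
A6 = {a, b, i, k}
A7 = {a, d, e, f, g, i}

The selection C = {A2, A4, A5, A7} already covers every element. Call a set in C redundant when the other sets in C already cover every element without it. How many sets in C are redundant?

Drop A2: c, j uncovered — not redundant.
Drop A4: h uncovered — not redundant.
Drop A5: the rest still cover every element — redundant.
Drop A7: e, f, g, i uncovered — not redundant.
1 redundant: A5.

1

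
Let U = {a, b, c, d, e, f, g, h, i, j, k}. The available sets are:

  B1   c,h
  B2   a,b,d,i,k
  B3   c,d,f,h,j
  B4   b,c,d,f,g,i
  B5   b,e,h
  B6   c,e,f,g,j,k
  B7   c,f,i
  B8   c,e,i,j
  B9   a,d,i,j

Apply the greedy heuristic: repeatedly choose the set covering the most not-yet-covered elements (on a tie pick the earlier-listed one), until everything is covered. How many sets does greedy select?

Pick 1: B4 covers 6 new elements (b, c, d, f, g, i).
Pick 2: B6 covers 3 new elements (e, j, k).
Pick 3: B1 covers 1 new elements (h).
Pick 4: B2 covers 1 new elements (a).
Greedy uses 4 sets. (The true minimum is 3.)

4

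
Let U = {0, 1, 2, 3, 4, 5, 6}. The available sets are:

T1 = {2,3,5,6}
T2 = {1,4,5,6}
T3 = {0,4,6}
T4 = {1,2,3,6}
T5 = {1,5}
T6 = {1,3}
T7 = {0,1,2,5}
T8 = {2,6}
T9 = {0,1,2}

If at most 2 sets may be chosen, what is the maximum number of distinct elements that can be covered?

Choosing T1, T2 covers {1, 2, 3, 4, 5, 6} — 6 elements.
No choice of 2 sets does better; here 0 is left uncovered.

6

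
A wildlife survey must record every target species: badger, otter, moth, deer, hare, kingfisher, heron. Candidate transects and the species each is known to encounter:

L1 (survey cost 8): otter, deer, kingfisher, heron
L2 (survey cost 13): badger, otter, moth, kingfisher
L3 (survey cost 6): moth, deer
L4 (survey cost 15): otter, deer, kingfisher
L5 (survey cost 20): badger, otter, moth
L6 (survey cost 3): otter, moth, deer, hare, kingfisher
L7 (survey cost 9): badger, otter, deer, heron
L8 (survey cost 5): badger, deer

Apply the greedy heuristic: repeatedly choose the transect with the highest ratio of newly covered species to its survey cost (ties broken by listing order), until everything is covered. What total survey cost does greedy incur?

Pick 1: L6 adds 5 new (otter, moth, deer, hare, kingfisher) at survey cost 3 (ratio 5/3).
Pick 2: L7 adds 2 new (badger, heron) at survey cost 9 (ratio 2/9).
Greedy total survey cost: 3 + 9 = 12.

12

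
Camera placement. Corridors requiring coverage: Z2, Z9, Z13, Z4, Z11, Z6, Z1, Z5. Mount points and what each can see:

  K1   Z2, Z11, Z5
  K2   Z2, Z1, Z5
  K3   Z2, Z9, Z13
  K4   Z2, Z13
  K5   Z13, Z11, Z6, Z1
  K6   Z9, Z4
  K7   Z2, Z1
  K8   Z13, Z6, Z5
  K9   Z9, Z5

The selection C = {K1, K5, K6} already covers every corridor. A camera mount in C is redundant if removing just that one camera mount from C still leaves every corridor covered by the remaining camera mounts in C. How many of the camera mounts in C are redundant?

0

Drop K1: Z2, Z5 uncovered — not redundant.
Drop K5: Z13, Z6, Z1 uncovered — not redundant.
Drop K6: Z9, Z4 uncovered — not redundant.
None of the camera mounts in C is redundant.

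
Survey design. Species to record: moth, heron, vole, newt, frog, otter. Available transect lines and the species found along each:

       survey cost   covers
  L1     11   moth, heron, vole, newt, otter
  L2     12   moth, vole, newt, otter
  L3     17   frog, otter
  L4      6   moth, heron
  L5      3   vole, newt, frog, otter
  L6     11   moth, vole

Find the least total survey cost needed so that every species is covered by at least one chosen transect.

9

L4, L5 cover every species at survey cost 6 + 3 = 9.
Any cover uses at least 2 transects; among all covering selections none totals below 9.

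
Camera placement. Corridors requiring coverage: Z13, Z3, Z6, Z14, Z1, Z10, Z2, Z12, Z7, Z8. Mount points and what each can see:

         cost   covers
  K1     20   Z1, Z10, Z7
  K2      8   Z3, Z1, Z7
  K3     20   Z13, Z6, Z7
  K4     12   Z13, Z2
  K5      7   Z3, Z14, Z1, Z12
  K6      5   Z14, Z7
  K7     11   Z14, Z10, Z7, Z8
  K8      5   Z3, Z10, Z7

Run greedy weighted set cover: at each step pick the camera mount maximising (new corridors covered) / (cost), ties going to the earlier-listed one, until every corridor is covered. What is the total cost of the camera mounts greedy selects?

Pick 1: K8 adds 3 new (Z3, Z10, Z7) at cost 5 (ratio 3/5).
Pick 2: K5 adds 3 new (Z14, Z1, Z12) at cost 7 (ratio 3/7).
Pick 3: K4 adds 2 new (Z13, Z2) at cost 12 (ratio 2/12).
Pick 4: K7 adds 1 new (Z8) at cost 11 (ratio 1/11).
Pick 5: K3 adds 1 new (Z6) at cost 20 (ratio 1/20).
Greedy total cost: 5 + 7 + 12 + 11 + 20 = 55. (The true optimum is 50, so greedy overshoots here.)

55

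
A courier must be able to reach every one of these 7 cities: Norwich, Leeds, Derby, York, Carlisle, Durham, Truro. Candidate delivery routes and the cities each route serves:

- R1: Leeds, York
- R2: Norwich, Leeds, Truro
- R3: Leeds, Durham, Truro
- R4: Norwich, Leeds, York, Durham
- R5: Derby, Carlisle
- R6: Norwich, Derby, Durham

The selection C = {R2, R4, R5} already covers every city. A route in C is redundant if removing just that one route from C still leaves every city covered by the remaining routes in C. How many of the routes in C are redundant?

0

Drop R2: Truro uncovered — not redundant.
Drop R4: York, Durham uncovered — not redundant.
Drop R5: Derby, Carlisle uncovered — not redundant.
None of the routes in C is redundant.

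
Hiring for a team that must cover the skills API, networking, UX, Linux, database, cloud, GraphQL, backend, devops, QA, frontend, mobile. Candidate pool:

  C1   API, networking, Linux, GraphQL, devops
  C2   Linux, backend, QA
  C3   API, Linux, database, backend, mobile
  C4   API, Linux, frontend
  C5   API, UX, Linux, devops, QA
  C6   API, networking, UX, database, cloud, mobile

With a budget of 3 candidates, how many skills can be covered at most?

Choosing C1, C2, C6 covers {API, networking, UX, Linux, database, cloud, GraphQL, backend, devops, QA, mobile} — 11 skills.
No choice of 3 candidates does better; here frontend is left uncovered.

11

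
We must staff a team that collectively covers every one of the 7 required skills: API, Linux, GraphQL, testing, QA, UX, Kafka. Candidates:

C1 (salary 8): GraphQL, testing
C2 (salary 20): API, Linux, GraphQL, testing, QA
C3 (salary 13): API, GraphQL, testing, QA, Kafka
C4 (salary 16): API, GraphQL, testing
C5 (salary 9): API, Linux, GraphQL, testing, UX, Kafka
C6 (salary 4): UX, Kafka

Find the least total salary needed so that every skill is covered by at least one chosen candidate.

C3, C5 cover every skill at salary 13 + 9 = 22.
Any cover uses at least 2 candidates; among all covering selections none totals below 22.

22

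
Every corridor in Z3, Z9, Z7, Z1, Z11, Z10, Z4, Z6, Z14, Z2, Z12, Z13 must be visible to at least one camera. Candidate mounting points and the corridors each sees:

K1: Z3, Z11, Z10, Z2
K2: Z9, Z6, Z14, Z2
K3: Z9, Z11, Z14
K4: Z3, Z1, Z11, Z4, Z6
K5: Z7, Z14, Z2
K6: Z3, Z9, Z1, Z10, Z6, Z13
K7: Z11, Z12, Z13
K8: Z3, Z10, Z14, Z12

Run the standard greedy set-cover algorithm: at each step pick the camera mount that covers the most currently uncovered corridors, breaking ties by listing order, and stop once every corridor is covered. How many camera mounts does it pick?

4

Pick 1: K6 covers 6 new corridors (Z3, Z9, Z1, Z10, Z6, Z13).
Pick 2: K5 covers 3 new corridors (Z7, Z14, Z2).
Pick 3: K4 covers 2 new corridors (Z11, Z4).
Pick 4: K7 covers 1 new corridors (Z12).
Greedy uses 4 camera mounts.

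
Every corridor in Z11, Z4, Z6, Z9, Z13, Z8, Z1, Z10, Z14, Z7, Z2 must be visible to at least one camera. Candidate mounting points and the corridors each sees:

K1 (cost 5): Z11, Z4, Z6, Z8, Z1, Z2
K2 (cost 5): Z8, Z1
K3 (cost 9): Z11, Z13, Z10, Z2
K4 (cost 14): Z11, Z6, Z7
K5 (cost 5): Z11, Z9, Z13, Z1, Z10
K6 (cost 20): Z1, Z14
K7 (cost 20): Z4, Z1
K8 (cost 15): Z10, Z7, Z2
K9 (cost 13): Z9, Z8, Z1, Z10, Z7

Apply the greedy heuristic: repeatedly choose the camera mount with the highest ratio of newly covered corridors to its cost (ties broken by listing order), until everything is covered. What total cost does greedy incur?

Pick 1: K1 adds 6 new (Z11, Z4, Z6, Z8, Z1, Z2) at cost 5 (ratio 6/5).
Pick 2: K5 adds 3 new (Z9, Z13, Z10) at cost 5 (ratio 3/5).
Pick 3: K9 adds 1 new (Z7) at cost 13 (ratio 1/13).
Pick 4: K6 adds 1 new (Z14) at cost 20 (ratio 1/20).
Greedy total cost: 5 + 5 + 13 + 20 = 43.

43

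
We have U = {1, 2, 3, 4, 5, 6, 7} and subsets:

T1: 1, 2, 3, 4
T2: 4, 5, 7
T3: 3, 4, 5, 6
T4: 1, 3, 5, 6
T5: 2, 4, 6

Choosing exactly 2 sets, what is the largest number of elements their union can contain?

Choosing T1, T2 covers {1, 2, 3, 4, 5, 7} — 6 elements.
No choice of 2 sets does better; here 6 is left uncovered.

6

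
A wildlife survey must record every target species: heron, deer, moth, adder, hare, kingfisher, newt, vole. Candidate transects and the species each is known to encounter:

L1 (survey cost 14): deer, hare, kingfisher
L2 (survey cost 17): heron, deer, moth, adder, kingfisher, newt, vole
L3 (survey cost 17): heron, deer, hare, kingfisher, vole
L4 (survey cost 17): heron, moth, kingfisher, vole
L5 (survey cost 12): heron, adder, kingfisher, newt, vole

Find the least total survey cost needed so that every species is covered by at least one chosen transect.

31

L1, L2 cover every species at survey cost 14 + 17 = 31.
Any cover uses at least 2 transects; among all covering selections none totals below 31.
Greedy by coverage-per-survey cost would pick L5, L1, L2 for 43 — worse than the optimum 31.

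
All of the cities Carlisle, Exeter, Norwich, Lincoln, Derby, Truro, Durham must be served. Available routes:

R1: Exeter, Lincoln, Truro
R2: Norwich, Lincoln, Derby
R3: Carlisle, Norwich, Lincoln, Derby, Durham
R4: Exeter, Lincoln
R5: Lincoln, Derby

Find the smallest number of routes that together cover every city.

R1, R3 together cover {Carlisle, Exeter, Norwich, Lincoln, Derby, Truro, Durham} — every city.
No single route contains all 7 cities, so 2 is optimal.

2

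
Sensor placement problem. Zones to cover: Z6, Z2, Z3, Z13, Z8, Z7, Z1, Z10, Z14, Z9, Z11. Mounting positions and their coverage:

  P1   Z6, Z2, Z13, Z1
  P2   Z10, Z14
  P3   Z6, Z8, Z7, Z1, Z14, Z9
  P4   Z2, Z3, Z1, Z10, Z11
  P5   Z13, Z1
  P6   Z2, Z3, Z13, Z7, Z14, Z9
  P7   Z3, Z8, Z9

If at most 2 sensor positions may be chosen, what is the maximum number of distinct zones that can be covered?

Choosing P3, P4 covers {Z6, Z2, Z3, Z8, Z7, Z1, Z10, Z14, Z9, Z11} — 10 zones.
No choice of 2 sensor positions does better; here Z13 is left uncovered.

10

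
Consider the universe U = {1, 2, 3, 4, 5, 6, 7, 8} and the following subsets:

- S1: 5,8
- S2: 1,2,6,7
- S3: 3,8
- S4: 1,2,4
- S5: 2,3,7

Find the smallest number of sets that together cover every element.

S1, S2, S3, S4 together cover {1, 2, 3, 4, 5, 6, 7, 8} — every element.
No 3 of the 5 sets cover everything (all 10 triples fall short), so 4 is minimum.

4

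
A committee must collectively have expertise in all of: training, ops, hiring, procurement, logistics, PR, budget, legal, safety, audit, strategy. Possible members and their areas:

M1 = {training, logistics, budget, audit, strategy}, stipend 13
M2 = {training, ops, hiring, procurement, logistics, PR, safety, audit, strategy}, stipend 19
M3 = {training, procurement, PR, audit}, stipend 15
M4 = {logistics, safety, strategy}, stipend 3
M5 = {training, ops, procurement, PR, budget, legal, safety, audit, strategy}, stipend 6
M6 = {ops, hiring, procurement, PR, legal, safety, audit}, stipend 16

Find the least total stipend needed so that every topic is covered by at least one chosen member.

25

M2, M5 cover every topic at stipend 19 + 6 = 25.
Any cover uses at least 2 members; among all covering selections none totals below 25.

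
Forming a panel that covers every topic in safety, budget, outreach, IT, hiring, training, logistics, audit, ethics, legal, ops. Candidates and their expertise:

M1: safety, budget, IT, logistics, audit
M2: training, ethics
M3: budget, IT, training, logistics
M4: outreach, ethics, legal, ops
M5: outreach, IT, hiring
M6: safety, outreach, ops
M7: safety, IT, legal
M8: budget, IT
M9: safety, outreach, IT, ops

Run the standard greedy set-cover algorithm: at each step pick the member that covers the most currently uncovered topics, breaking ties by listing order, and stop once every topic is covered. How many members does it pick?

Pick 1: M1 covers 5 new topics (safety, budget, IT, logistics, audit).
Pick 2: M4 covers 4 new topics (outreach, ethics, legal, ops).
Pick 3: M2 covers 1 new topics (training).
Pick 4: M5 covers 1 new topics (hiring).
Greedy uses 4 members.

4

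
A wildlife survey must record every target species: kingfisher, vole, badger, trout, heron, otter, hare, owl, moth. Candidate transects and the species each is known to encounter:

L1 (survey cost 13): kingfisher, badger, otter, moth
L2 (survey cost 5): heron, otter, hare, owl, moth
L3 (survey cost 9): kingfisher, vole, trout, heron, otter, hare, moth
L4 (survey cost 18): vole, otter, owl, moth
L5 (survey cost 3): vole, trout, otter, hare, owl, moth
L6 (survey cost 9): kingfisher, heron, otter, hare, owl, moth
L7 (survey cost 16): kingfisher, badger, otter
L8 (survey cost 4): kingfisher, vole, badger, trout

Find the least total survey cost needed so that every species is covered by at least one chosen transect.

L2, L8 cover every species at survey cost 5 + 4 = 9.
Any cover uses at least 2 transects; among all covering selections none totals below 9.
Greedy by coverage-per-survey cost would pick L5, L8, L2 for 12 — worse than the optimum 9.

9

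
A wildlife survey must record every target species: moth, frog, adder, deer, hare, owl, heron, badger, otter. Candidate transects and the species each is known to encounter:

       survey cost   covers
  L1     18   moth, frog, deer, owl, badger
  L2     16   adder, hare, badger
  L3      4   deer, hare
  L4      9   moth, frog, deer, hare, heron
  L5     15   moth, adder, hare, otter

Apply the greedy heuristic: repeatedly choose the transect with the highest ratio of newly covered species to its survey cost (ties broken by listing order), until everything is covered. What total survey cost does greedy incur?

Pick 1: L4 adds 5 new (moth, frog, deer, hare, heron) at survey cost 9 (ratio 5/9).
Pick 2: L5 adds 2 new (adder, otter) at survey cost 15 (ratio 2/15).
Pick 3: L1 adds 2 new (owl, badger) at survey cost 18 (ratio 2/18).
Greedy total survey cost: 9 + 15 + 18 = 42.

42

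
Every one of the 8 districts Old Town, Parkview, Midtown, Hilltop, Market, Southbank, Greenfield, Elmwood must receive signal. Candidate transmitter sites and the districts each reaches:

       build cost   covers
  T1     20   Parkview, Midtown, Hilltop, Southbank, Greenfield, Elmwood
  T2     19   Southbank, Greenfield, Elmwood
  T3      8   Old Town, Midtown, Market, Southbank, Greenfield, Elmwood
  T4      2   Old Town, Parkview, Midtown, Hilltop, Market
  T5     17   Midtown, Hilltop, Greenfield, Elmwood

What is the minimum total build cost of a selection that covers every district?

10

T3, T4 cover every district at build cost 8 + 2 = 10.
Any cover uses at least 2 transmitter sites; among all covering selections none totals below 10.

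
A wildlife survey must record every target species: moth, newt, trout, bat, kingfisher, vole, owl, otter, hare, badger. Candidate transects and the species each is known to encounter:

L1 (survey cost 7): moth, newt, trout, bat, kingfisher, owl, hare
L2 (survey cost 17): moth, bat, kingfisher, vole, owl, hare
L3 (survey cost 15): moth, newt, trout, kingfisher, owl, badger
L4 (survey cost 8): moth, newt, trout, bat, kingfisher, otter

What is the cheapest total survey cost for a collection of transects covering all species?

L2, L3, L4 cover every species at survey cost 17 + 15 + 8 = 40.
Any cover uses at least 3 transects; among all covering selections none totals below 40.
Greedy by coverage-per-survey cost would pick L1, L4, L3, L2 for 47 — worse than the optimum 40.

40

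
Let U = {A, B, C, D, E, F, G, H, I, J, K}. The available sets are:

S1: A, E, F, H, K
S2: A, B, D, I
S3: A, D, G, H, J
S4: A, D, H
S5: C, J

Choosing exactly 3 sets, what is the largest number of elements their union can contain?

10

Choosing S1, S2, S3 covers {A, B, D, E, F, G, H, I, J, K} — 10 elements.
No choice of 3 sets does better; here C is left uncovered.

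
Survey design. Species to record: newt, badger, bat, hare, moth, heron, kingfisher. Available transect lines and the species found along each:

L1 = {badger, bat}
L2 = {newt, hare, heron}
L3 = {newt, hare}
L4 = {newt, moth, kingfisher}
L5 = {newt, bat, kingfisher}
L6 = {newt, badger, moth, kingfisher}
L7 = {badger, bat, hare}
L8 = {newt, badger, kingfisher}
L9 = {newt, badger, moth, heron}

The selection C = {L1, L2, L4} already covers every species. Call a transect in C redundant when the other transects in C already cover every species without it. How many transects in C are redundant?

Drop L1: badger, bat uncovered — not redundant.
Drop L2: hare, heron uncovered — not redundant.
Drop L4: moth, kingfisher uncovered — not redundant.
None of the transects in C is redundant.

0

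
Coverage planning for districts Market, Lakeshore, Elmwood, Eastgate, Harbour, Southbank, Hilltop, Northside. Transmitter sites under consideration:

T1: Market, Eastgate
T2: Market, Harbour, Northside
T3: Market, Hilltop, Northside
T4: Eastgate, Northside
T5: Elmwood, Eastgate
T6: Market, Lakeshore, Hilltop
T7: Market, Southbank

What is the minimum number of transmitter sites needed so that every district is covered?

4

T2, T5, T6, T7 together cover {Market, Lakeshore, Elmwood, Eastgate, Harbour, Southbank, Hilltop, Northside} — every district.
No 3 of the 7 transmitter sites cover everything (all 35 triples fall short), so 4 is minimum.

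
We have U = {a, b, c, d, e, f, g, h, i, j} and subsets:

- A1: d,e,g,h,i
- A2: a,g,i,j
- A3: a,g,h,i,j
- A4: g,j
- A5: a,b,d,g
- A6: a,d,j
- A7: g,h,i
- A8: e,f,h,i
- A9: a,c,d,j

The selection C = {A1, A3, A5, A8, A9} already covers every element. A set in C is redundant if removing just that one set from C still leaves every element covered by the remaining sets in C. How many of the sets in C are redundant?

2

Drop A1: the rest still cover every element — redundant.
Drop A3: the rest still cover every element — redundant.
Drop A5: b uncovered — not redundant.
Drop A8: f uncovered — not redundant.
Drop A9: c uncovered — not redundant.
2 redundant: A1, A3.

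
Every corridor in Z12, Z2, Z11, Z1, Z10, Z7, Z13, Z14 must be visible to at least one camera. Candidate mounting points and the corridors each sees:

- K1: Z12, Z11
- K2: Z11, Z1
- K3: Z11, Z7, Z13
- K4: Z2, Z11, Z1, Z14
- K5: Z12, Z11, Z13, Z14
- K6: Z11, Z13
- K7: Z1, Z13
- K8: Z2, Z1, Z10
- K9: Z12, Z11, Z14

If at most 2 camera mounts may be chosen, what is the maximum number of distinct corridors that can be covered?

7

Choosing K5, K8 covers {Z12, Z2, Z11, Z1, Z10, Z13, Z14} — 7 corridors.
No choice of 2 camera mounts does better; here Z7 is left uncovered.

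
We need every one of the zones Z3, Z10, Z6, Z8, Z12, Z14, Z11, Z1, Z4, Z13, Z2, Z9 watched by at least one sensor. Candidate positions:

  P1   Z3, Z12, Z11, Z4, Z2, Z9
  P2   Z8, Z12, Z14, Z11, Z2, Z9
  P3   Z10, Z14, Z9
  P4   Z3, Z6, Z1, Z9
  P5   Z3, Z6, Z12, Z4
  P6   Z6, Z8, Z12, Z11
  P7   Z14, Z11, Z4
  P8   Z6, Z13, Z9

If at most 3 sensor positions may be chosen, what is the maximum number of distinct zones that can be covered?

10

Choosing P1, P2, P4 covers {Z3, Z6, Z8, Z12, Z14, Z11, Z1, Z4, Z2, Z9} — 10 zones.
No choice of 3 sensor positions does better; here Z10, Z13 are left uncovered.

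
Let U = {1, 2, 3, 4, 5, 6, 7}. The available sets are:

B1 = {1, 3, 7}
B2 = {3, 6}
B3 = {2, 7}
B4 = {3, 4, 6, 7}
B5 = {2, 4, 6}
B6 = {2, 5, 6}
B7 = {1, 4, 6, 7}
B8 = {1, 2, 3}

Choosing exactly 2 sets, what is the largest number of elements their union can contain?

6

Choosing B1, B5 covers {1, 2, 3, 4, 6, 7} — 6 elements.
No choice of 2 sets does better; here 5 is left uncovered.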